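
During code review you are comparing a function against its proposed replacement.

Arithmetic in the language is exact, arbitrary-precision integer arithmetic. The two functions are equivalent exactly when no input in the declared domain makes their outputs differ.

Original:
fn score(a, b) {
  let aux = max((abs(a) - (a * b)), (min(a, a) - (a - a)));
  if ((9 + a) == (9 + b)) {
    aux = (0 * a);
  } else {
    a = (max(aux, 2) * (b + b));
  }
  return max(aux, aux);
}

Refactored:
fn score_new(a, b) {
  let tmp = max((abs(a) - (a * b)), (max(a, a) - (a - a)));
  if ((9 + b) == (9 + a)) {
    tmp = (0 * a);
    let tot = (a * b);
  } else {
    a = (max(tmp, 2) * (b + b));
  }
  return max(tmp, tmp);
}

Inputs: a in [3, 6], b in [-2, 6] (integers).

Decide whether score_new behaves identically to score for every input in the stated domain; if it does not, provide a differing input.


Equivalent. Although `min(a, a)` became `max(a, a)`, no input in the stated domain can expose it.
An exhaustive pass over the 36 declared inputs shows identical outputs.
Spot check at a=3, b=2 — score: aux becomes 3; next ((9 + a) == (9 + b)) evaluates to false; next a becomes 12; next final value 3. score_new: tmp becomes 3; next ((9 + b) == (9 + a)) evaluates to false; next a becomes 12; next final value 3. Both give 3.
verdict: equivalent


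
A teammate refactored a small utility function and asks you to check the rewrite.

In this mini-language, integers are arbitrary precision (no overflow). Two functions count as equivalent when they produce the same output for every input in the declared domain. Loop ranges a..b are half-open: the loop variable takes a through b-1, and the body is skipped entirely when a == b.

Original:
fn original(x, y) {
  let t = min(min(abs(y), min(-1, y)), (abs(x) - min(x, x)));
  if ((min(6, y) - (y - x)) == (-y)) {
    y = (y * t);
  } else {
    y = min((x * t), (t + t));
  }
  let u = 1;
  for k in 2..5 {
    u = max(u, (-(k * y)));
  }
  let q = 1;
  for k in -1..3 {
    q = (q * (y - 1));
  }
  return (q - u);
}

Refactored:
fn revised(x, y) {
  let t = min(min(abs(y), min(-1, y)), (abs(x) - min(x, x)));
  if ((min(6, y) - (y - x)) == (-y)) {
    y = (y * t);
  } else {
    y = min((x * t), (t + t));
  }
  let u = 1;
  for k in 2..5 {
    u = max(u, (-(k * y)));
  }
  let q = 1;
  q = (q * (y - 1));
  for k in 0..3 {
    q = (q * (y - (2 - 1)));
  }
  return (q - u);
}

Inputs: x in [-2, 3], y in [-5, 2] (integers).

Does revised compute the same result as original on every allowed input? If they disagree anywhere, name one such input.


Although arithmetic usage differs, and statement counts differ, and loop structure differs, and constant usage differs, 48/48 inputs agree.
verdict: equivalent


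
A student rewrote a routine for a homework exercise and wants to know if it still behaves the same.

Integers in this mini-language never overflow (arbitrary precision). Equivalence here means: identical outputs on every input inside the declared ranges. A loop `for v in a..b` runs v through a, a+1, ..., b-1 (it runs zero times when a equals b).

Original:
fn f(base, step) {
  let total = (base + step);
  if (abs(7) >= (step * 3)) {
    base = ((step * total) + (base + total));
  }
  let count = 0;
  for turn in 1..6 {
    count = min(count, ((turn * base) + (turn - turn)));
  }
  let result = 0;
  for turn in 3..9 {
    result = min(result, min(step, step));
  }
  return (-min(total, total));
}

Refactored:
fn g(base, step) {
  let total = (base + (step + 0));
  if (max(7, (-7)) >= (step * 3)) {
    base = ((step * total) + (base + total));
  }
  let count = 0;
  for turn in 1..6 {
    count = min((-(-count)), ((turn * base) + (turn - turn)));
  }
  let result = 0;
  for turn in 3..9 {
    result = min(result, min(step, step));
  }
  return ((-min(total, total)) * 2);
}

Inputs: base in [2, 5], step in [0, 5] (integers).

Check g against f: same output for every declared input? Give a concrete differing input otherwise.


Input base=2, step=0: -2 from f versus -4 from g.
verdict: not equivalent; witness: base=2, step=0


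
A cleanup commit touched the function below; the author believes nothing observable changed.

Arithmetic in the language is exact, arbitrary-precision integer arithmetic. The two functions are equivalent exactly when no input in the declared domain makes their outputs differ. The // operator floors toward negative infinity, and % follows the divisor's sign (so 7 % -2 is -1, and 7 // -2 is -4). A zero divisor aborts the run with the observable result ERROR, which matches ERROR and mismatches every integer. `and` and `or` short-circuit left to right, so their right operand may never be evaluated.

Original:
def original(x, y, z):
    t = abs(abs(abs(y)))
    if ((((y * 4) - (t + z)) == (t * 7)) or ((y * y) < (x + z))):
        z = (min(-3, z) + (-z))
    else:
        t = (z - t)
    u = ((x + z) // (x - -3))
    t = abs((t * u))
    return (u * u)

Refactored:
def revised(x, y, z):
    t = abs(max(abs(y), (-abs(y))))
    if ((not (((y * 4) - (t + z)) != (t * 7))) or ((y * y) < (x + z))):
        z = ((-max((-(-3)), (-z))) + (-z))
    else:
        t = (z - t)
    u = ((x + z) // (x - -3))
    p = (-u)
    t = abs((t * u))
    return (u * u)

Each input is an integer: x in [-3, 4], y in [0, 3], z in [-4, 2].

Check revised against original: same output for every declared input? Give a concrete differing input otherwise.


Reading the diff, among the changes: min/max/abs usage differs, and comparison usage differs, and boolean connective usage differs, and local variable names differ, and statement counts differ.
One worked example (x=-3, y=3, z=0) — original: t := 3 | ((((y * 4) - (t + z)) == (t * 7)) or ((y * y) < (x + z))): false | t := -3 | divide-by-zero, output ERROR; revised: t := 3 | ((not (((y * 4) - (t + z)) != (t * 7))) or ((y * y) < (x + z))): false | t := -3 | divide-by-zero, output ERROR; agreement on ERROR.
Every one of the 224 inputs gives matching results.
verdict: equivalent


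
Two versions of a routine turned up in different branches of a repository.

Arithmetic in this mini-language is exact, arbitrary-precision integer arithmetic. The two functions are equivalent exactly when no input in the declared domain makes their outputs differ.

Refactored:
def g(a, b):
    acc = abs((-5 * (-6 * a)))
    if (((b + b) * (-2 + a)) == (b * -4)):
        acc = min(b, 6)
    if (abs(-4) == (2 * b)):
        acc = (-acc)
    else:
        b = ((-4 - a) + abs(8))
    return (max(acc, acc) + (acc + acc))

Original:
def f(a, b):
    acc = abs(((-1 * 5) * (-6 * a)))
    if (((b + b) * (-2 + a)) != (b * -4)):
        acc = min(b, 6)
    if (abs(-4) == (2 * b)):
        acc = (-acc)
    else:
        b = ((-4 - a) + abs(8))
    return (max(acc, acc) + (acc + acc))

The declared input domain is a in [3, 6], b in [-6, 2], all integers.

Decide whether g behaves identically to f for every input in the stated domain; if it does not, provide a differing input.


a=3, b=-6 yields -18 from f but 270 from g.
verdict: not equivalent; witness: a=3, b=-6


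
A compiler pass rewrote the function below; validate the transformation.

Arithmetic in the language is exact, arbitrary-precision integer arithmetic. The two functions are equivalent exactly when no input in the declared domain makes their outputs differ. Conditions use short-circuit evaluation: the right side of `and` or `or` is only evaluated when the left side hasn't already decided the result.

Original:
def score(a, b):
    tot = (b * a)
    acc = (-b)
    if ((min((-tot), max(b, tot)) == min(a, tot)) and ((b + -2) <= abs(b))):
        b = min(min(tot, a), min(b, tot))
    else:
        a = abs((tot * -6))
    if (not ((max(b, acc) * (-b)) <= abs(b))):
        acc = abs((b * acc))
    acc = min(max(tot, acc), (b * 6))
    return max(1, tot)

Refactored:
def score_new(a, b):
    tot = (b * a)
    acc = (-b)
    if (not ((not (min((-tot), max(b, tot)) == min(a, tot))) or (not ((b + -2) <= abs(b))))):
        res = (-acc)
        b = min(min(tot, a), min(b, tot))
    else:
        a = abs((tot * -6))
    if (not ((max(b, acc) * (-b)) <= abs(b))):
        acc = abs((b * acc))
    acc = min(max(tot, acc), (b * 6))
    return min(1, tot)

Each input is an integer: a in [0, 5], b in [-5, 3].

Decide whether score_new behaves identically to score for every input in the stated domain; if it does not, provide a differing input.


Input a=0, b=-5: 1 from score versus 0 from score_new.
verdict: not equivalent; witness: a=0, b=-5


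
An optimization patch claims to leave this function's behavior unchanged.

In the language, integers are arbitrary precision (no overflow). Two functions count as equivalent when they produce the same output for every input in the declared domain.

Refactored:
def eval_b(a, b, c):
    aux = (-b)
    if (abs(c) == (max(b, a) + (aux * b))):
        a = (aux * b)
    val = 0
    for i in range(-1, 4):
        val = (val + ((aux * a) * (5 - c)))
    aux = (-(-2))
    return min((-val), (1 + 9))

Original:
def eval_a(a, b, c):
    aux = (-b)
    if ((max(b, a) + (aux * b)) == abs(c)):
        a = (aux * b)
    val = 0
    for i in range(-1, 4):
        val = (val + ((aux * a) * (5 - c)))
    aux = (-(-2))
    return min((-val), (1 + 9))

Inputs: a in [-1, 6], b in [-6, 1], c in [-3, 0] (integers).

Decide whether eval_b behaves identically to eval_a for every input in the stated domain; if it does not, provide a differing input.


Behavior is preserved: although same computation, different form, the outputs never diverge.
Spot check at a=1, b=-3, c=0 — eval_a: aux := 3 | ((max(b, a) + (aux * b)) == abs(c)): false | val := 0 | iter i=-1: | val := 15 | iter i=0: | val := 30 | iter i=1: | val := 45 | iter i=2: | val := 60 | iter i=3: | val := 75 | aux := 2 | result -75. eval_b: aux := 3 | (abs(c) == (max(b, a) + (aux * b))): false | val := 0 | iter i=-1: | val := 15 | iter i=0: | val := 30 | iter i=1: | val := 45 | iter i=2: | val := 60 | iter i=3: | val := 75 | aux := 2 | result -75. Both give -75.
Across all 256 domain points the two functions coincide.
verdict: equivalent


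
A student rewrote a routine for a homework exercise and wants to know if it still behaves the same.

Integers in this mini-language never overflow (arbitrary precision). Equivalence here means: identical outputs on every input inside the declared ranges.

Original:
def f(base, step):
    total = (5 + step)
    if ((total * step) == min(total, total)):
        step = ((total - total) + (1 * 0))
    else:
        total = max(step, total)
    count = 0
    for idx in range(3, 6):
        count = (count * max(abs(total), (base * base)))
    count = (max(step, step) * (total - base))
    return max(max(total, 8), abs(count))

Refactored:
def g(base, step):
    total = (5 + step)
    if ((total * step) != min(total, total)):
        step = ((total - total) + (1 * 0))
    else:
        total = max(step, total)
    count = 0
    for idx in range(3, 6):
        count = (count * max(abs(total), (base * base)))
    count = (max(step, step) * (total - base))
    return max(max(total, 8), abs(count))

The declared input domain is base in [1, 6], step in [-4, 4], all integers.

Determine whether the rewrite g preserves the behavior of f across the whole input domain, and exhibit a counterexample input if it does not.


Take base=1, step=2.
f: total = 7; ((total * step) == min(total, total)) -> false; total = 7; count = 0; [idx=3]; count = 0; [idx=4]; count = 0; [idx=5]; count = 0; count = 12; return 12
g: total = 7; ((total * step) != min(total, total)) -> true; step = 0; count = 0; [idx=3]; count = 0; [idx=4]; count = 0; [idx=5]; count = 0; count = 0; return 8
12 and 8 differ, so these are not the same function on this domain.
verdict: not equivalent; witness: base=1, step=2


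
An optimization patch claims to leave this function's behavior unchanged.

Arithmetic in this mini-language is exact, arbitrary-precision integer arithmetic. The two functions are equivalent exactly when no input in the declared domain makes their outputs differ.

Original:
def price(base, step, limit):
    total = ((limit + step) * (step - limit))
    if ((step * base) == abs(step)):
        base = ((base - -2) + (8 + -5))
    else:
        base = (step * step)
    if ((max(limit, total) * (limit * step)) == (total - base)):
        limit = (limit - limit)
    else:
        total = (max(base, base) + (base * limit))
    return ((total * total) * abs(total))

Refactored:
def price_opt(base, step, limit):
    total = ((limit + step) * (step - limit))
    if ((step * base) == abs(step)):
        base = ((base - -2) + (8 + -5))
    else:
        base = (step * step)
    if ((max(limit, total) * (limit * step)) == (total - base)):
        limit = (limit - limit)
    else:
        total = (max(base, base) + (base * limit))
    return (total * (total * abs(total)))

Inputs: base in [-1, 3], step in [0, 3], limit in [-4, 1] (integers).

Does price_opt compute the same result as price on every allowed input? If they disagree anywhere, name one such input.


Behavior is preserved: although same computation, different form, the outputs never diverge.
Spot check at base=0, step=3, limit=0 — price: total becomes 9; next ((step * base) == abs(step)) evaluates to false; next base becomes 9; next ((max(limit, total) * (limit * step)) == (total - base)) evaluates to true; next limit becomes 0; next final value 729. price_opt: total becomes 9; next ((step * base) == abs(step)) evaluates to false; next base becomes 9; next ((max(limit, total) * (limit * step)) == (total - base)) evaluates to true; next limit becomes 0; next final value 729. Both give 729.
An exhaustive pass over the 120 declared inputs shows identical outputs.
verdict: equivalent


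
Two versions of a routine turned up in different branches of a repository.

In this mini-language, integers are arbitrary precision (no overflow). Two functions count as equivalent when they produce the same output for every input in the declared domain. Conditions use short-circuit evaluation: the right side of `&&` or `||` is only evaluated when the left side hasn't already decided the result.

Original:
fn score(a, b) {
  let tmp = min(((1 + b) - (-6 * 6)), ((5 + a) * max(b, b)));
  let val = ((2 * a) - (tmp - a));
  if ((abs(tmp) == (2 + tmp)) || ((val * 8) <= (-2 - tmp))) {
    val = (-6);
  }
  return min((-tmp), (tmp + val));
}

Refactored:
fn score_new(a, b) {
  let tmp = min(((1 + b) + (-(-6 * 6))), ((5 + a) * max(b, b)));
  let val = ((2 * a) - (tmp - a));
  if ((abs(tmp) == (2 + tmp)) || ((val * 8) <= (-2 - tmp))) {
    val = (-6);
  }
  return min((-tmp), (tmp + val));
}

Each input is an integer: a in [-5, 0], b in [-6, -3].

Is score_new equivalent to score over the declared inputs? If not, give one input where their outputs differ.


The two are interchangeable: arithmetic usage differs, and every declared input agrees.
Spot check at a=-5, b=-5 — score: tmp becomes 0; next val becomes -15; next ((abs(tmp) == (2 + tmp)) || ((val * 8) <= (-2 - tmp))) evaluates to true; next val becomes -6; next final value -6. score_new: tmp becomes 0; next val becomes -15; next ((abs(tmp) == (2 + tmp)) || ((val * 8) <= (-2 - tmp))) evaluates to true; next val becomes -6; next final value -6. Both give -6.
An exhaustive pass over the 24 declared inputs shows identical outputs.
verdict: equivalent


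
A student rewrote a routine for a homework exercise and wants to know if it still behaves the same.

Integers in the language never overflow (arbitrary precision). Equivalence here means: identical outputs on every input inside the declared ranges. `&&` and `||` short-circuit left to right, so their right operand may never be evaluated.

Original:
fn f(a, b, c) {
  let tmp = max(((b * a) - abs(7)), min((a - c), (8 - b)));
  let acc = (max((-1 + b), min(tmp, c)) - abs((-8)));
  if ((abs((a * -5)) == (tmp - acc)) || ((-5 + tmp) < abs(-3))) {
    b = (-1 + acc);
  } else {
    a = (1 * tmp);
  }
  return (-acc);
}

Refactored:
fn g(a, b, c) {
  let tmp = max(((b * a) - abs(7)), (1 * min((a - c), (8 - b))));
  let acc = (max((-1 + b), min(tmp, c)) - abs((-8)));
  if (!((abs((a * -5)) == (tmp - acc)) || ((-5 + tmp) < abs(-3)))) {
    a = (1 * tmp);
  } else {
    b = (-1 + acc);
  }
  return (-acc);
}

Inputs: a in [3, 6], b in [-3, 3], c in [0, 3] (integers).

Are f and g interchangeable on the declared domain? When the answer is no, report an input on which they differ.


Behavior is preserved: although boolean connective usage differs; and constant usage differs; and arithmetic usage differs, the outputs never diverge.
Spot check at a=4, b=3, c=3 — f: tmp=5, then acc=-5, then ((abs((a * -5)) == (tmp - acc)) || ((-5 + tmp) < abs(-3))) is true, then b=-6, then returns 5. g: tmp=5, then acc=-5, then (!((abs((a * -5)) == (tmp - acc)) || ((-5 + tmp) < abs(-3)))) is false, then b=-6, then returns 5. Both give 5.
Sweeping the whole domain (112 inputs) finds no disagreement.
verdict: equivalent


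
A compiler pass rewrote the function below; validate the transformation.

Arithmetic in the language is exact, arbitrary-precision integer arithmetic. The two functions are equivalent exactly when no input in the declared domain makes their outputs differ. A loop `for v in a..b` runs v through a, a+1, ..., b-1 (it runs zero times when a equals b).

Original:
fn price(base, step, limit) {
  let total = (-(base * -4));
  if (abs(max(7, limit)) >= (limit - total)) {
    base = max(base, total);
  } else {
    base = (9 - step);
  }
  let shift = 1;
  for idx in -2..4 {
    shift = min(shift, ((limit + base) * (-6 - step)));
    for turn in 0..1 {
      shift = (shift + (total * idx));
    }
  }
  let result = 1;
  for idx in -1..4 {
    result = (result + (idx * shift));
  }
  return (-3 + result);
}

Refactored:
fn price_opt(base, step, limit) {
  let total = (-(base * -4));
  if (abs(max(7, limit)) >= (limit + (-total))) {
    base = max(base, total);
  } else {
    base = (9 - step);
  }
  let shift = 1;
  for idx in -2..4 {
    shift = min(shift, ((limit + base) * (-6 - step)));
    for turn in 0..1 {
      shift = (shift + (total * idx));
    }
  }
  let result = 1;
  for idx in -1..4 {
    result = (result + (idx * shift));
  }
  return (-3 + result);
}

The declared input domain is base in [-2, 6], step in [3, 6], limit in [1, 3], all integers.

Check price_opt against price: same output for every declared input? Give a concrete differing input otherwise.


The two versions differ — the changes include arithmetic usage differs.
Spot check at base=2, step=3, limit=3 — price: total becomes 8; next (abs(max(7, limit)) >= (limit - total)) evaluates to true; next base becomes 8; next shift becomes 1; next at idx=-2:; next shift becomes -99; next at turn=0:; next shift becomes -115; next at idx=-1:; next shift becomes -115; next at turn=0:; next shift becomes -123; next at idx=0:; next shift becomes -123; next at turn=0:; next shift becomes -123; next at idx=1:; next shift becomes -123; next at turn=0:; next shift becomes -115; next at idx=2:; next shift becomes -115; next at turn=0:; next shift becomes -99; next at idx=3:; next shift becomes -99; next at turn=0:; next shift becomes -75; next result becomes 1; next at idx=-1:; next result becomes 76; next at idx=0:; next result becomes 76; next at idx=1:; next result becomes 1; next at idx=2:; next result becomes -149; next at idx=3:; next result becomes -374; next final value -377. price_opt: total becomes 8; next (abs(max(7, limit)) >= (limit + (-total))) evaluates to true; next base becomes 8; next shift becomes 1; next at idx=-2:; next shift becomes -99; next at turn=0:; next shift becomes -115; next at idx=-1:; next shift becomes -115; next at turn=0:; next shift becomes -123; next at idx=0:; next shift becomes -123; next at turn=0:; next shift becomes -123; next at idx=1:; next shift becomes -123; next at turn=0:; next shift becomes -115; next at idx=2:; next shift becomes -115; next at turn=0:; next shift becomes -99; next at idx=3:; next shift becomes -99; next at turn=0:; next shift becomes -75; next result becomes 1; next at idx=-1:; next result becomes 76; next at idx=0:; next result becomes 76; next at idx=1:; next result becomes 1; next at idx=2:; next result becomes -149; next at idx=3:; next result becomes -374; next final value -377. Both give -377.
Across all 108 domain points the two functions coincide.
verdict: equivalent


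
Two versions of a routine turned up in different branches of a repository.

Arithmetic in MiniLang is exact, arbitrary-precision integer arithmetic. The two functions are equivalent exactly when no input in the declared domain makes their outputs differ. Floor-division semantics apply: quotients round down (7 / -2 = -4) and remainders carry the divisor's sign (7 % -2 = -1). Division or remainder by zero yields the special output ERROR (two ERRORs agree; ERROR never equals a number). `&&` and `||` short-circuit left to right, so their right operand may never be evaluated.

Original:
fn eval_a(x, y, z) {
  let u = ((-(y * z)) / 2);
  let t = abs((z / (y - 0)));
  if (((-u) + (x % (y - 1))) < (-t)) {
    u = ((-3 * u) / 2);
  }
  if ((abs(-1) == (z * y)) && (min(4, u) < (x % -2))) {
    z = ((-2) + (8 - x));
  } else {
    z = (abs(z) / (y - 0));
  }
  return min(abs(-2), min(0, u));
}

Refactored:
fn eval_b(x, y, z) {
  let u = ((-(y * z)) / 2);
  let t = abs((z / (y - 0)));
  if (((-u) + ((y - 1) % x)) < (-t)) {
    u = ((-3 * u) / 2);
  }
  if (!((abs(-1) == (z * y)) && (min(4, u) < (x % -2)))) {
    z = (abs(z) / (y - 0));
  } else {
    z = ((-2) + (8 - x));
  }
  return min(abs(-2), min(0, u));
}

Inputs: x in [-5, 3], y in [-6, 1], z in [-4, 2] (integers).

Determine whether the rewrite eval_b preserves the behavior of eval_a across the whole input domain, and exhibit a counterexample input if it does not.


Take x=-5, y=-6, z=-1.
eval_a: u becomes -3; next t becomes 0; next (((-u) + (x % (y - 1))) < (-t)) evaluates to true; next u becomes 4; next ((abs(-1) == (z * y)) && (min(4, u) < (x % -2))) evaluates to false; next z becomes -1; next final value 0
eval_b: u becomes -3; next t becomes 0; next (((-u) + ((y - 1) % x)) < (-t)) evaluates to false; next (!((abs(-1) == (z * y)) && (min(4, u) < (x % -2)))) evaluates to true; next z becomes -1; next final value -3
0 and -3 differ, so these are not the same function on this domain.
verdict: not equivalent; witness: x=-5, y=-6, z=-1


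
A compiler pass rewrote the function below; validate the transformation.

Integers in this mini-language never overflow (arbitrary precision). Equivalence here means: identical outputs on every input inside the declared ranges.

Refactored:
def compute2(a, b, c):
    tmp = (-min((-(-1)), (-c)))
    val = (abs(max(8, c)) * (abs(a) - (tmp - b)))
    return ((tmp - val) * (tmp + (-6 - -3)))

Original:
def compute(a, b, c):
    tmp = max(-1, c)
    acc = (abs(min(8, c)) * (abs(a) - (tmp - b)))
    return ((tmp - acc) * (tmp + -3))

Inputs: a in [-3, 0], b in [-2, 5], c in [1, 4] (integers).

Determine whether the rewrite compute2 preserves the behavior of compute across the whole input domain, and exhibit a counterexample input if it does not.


Run the pair on a=-3, b=-2, c=2.
compute: tmp=2, then acc=-2, then returns -4
compute2: tmp=2, then val=-8, then returns -10
-4 and -10 differ, so these are not the same function on this domain.
verdict: not equivalent; witness: a=-3, b=-2, c=2


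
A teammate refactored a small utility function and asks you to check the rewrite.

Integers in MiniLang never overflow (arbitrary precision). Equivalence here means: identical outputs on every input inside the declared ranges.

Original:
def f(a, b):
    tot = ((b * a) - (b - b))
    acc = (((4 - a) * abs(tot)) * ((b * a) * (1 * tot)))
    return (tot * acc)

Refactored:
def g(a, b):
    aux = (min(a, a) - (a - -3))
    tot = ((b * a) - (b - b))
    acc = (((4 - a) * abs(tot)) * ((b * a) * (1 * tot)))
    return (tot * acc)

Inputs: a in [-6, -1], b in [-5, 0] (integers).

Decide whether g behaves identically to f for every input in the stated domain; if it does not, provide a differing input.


Although arithmetic usage differs; also constant usage differs; also min/max/abs usage differs; also local variable names differ; also statement counts differ, 36/36 inputs agree.
verdict: equivalent


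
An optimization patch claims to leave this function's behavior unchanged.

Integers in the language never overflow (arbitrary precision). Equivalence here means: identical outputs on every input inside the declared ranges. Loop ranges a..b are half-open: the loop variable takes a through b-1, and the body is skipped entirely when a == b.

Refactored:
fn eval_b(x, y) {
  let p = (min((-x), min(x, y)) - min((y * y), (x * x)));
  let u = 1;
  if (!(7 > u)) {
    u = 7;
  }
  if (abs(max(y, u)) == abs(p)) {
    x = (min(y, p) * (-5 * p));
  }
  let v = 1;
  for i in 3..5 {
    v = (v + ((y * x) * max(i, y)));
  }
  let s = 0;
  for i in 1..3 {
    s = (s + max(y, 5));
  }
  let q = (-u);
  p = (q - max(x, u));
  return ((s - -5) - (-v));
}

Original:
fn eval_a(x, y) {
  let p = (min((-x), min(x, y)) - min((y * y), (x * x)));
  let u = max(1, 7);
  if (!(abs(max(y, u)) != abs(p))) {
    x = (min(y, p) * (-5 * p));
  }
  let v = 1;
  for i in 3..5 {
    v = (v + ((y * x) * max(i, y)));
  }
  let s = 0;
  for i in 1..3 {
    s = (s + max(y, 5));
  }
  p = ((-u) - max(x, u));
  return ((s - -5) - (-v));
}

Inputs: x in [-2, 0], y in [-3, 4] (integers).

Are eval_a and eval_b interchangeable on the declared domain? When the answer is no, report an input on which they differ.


Input x=-2, y=-3: 5161 from eval_a versus 58 from eval_b.
verdict: not equivalent; witness: x=-2, y=-3


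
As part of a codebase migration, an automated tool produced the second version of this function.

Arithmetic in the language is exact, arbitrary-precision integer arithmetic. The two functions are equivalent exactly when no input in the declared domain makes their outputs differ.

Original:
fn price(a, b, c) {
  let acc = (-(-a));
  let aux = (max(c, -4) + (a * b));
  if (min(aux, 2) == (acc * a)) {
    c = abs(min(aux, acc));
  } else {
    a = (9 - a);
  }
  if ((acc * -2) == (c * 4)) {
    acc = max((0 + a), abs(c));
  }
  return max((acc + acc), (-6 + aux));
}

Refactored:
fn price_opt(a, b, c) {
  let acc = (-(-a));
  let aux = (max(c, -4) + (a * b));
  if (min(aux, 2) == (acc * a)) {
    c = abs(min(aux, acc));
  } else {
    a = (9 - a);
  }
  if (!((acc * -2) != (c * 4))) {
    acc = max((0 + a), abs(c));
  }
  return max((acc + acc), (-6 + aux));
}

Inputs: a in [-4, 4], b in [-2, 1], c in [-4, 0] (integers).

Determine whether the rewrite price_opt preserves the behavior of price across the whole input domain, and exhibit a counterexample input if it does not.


Equivalent — the differences include comparison usage differs, boolean connective usage differs, yet no declared input distinguishes the two.
One worked example (a=2, b=1, c=-2) — price: acc = 2; aux = 0; (min(aux, 2) == (acc * a)) -> false; a = 7; ((acc * -2) == (c * 4)) -> false; return 4; price_opt: acc = 2; aux = 0; (min(aux, 2) == (acc * a)) -> false; a = 7; (!((acc * -2) != (c * 4))) -> false; return 4; agreement on 4.
Sweeping the whole domain (180 inputs) finds no disagreement.
verdict: equivalent


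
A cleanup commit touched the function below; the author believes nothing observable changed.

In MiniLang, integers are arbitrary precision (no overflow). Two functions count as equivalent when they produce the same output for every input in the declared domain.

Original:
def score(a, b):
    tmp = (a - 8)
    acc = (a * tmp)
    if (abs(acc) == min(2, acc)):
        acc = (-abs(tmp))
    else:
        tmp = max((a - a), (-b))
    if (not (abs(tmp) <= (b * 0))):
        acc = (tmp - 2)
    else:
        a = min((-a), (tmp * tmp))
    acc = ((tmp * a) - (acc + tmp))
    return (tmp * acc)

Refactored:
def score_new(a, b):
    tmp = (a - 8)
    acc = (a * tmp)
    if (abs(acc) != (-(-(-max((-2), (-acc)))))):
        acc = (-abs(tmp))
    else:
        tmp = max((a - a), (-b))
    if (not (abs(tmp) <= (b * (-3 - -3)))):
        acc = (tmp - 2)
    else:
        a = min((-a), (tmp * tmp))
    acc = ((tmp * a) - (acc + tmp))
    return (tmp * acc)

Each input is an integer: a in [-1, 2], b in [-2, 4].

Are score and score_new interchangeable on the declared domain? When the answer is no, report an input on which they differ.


Input a=-1, b=-2: -8 from score versus -261 from score_new.
verdict: not equivalent; witness: a=-1, b=-2


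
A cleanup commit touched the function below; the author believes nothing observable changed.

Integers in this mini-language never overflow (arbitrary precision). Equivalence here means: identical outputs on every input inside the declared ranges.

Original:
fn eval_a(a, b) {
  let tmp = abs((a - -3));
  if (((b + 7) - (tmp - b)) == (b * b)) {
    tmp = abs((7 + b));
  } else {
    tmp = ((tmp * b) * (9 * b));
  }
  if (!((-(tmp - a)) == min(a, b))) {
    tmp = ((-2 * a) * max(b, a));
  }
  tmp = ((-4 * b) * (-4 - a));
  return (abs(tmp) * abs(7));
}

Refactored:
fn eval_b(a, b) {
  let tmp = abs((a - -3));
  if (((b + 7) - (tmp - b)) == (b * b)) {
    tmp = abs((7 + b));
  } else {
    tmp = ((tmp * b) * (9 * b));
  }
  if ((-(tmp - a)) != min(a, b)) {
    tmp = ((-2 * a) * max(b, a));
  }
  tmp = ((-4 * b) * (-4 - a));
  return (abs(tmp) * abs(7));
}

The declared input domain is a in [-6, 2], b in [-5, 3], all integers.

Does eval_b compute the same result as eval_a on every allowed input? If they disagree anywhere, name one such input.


This is a faithful refactor — boolean connective usage differs, plus comparison usage differs, but the computed results match everywhere.
Tracing a=-3, b=-4: eval_a: tmp = 0; (((b + 7) - (tmp - b)) == (b * b)) -> false; tmp = 0; (!((-(tmp - a)) == min(a, b))) -> true; tmp = -18; tmp = -16; return 112 | eval_b: tmp = 0; (((b + 7) - (tmp - b)) == (b * b)) -> false; tmp = 0; ((-(tmp - a)) != min(a, b)) -> true; tmp = -18; tmp = -16; return 112 — matching result 112.
Every one of the 81 inputs gives matching results.
verdict: equivalent


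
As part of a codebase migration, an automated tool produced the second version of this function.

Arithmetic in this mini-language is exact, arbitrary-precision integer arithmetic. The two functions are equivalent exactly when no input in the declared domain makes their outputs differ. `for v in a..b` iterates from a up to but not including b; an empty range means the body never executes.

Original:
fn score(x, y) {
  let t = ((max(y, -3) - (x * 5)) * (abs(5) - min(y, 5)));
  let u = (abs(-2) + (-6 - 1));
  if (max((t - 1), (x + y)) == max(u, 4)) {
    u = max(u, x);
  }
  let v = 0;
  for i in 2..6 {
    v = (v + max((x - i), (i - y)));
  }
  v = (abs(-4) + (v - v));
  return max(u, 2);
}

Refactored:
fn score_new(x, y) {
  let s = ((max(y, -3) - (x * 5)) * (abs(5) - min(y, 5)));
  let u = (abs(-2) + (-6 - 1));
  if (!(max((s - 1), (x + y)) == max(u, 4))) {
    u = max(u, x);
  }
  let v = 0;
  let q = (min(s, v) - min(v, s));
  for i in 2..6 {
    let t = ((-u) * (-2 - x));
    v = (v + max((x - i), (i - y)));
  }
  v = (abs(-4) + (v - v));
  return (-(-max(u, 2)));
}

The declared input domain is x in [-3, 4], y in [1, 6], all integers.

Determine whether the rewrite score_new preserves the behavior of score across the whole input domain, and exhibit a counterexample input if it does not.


Consider the input x=3, y=1.
score: t becomes -56; next u becomes -5; next (max((t - 1), (x + y)) == max(u, 4)) evaluates to true; next u becomes 3; next v becomes 0; next at i=2:; next v becomes 1; next at i=3:; next v becomes 3; next at i=4:; next v becomes 6; next at i=5:; next v becomes 10; next v becomes 4; next final value 3
score_new: s becomes -56; next u becomes -5; next (!(max((s - 1), (x + y)) == max(u, 4))) evaluates to false; next v becomes 0; next q becomes 0; next at i=2:; next t becomes -25; next v becomes 1; next at i=3:; next t becomes -25; next v becomes 3; next at i=4:; next t becomes -25; next v becomes 6; next at i=5:; next t becomes -25; next v becomes 10; next v becomes 4; next final value 2
3 != 2, so the rewrite changes behavior.
verdict: not equivalent; witness: x=3, y=1


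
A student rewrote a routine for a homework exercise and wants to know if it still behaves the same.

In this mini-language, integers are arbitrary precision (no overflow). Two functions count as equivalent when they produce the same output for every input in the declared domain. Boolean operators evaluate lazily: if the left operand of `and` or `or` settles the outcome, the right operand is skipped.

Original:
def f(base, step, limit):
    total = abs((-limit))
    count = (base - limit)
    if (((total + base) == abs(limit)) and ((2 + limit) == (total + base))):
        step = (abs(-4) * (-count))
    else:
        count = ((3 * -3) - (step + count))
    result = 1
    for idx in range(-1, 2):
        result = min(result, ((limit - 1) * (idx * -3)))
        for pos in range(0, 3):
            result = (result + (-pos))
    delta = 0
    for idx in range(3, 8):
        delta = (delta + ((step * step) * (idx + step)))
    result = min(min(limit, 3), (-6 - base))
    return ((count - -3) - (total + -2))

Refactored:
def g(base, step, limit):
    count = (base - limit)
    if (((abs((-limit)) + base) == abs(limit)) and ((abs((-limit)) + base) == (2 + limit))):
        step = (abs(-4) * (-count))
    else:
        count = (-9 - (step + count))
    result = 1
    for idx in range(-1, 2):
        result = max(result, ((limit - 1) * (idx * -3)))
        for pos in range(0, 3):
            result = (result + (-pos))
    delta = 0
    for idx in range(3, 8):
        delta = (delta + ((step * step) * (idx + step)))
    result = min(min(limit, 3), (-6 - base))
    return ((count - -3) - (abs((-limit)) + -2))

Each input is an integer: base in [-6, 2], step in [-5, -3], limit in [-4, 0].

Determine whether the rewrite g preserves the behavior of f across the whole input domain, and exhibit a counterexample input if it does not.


Equivalent. The one real change (`min(result, ((limit - 1) * (idx * -3)))` became `max(result, ((limit - 1) * (idx * -3)))`) has no effect anywhere in the declared ranges.
Checked all 135 inputs in the declared domain: the outputs agree on every one.
Spot check at base=1, step=-5, limit=0 — f: total := 0 | count := 1 | (((total + base) == abs(limit)) and ((2 + limit) == (total + base))): false | count := -5 | result := 1 | iter idx=-1: | result := -3 | iter pos=0: | result := -3 | iter pos=1: | result := -4 | iter pos=2: | result := -6 | iter idx=0: | result := -6 | iter pos=0: | result := -6 | iter pos=1: | result := -7 | iter pos=2: | result := -9 | iter idx=1: | result := -9 | iter pos=0: | result := -9 | iter pos=1: | result := -10 | iter pos=2: | result := -12 | delta := 0 | iter idx=3: | delta := -50 | iter idx=4: | delta := -75 | iter idx=5: | delta := -75 | iter idx=6: | delta := -50 | iter idx=7: | delta := 0 | result := -7 | result 0. g: count := 1 | (((abs((-limit)) + base) == abs(limit)) and ((abs((-limit)) + base) == (2 + limit))): false | count := -5 | result := 1 | iter idx=-1: | result := 1 | iter pos=0: | result := 1 | iter pos=1: | result := 0 | iter pos=2: | result := -2 | iter idx=0: | result := 0 | iter pos=0: | result := 0 | iter pos=1: | result := -1 | iter pos=2: | result := -3 | iter idx=1: | result := 3 | iter pos=0: | result := 3 | iter pos=1: | result := 2 | iter pos=2: | result := 0 | delta := 0 | iter idx=3: | delta := -50 | iter idx=4: | delta := -75 | iter idx=5: | delta := -75 | iter idx=6: | delta := -50 | iter idx=7: | delta := 0 | result := -7 | result 0. Both give 0.
verdict: equivalent


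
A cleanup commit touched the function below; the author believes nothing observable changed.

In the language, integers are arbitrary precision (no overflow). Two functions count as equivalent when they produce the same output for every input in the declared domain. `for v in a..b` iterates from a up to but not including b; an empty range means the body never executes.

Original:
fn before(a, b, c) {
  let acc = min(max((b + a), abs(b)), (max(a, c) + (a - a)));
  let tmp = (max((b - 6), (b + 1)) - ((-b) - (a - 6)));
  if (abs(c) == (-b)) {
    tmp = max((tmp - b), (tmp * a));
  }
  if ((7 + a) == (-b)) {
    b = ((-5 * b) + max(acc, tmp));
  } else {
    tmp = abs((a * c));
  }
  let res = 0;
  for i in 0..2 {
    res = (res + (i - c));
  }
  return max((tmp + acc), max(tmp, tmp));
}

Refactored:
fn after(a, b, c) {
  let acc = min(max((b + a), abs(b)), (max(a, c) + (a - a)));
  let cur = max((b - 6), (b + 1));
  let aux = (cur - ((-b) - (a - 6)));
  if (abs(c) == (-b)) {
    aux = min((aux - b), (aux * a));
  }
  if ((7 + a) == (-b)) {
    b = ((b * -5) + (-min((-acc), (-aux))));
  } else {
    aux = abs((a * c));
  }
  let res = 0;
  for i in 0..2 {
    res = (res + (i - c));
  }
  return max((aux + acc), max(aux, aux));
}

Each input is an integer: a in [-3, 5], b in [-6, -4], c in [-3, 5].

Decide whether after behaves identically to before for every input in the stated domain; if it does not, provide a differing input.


These are not equivalent — on a=-3, b=-4, c=4 the outputs split (52 vs -8).
before: acc becomes 4; next tmp becomes -16; next (abs(c) == (-b)) evaluates to true; next tmp becomes 48; next ((7 + a) == (-b)) evaluates to true; next b becomes 68; next res becomes 0; next at i=0:; next res becomes -4; next at i=1:; next res becomes -7; next final value 52
after: acc becomes 4; next cur becomes -3; next aux becomes -16; next (abs(c) == (-b)) evaluates to true; next aux becomes -12; next ((7 + a) == (-b)) evaluates to true; next b becomes 24; next res becomes 0; next at i=0:; next res becomes -4; next at i=1:; next res becomes -7; next final value -8
verdict: not equivalent; witness: a=-3, b=-4, c=4


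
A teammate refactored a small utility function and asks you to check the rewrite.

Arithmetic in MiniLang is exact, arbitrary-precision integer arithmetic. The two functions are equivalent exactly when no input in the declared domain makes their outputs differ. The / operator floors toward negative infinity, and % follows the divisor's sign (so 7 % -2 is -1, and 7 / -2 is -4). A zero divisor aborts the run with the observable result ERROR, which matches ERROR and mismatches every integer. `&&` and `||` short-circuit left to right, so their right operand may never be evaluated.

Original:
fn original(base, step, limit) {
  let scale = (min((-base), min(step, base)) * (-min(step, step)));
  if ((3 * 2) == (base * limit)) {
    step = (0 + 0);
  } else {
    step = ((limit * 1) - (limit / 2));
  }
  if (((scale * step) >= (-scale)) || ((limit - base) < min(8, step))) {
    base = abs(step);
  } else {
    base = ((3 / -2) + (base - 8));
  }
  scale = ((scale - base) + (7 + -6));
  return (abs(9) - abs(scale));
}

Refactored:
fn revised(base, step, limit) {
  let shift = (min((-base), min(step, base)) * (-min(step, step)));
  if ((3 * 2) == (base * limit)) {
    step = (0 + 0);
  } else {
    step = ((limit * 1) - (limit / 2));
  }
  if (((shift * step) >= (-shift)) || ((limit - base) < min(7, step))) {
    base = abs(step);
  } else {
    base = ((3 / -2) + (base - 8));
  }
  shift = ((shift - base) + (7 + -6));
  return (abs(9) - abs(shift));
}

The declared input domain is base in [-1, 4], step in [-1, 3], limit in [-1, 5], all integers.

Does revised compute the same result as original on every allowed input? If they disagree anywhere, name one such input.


The edit looks behavioral (`8` became `7`), but over these ranges it never changes the outcome; all 210 inputs agree.
verdict: equivalent


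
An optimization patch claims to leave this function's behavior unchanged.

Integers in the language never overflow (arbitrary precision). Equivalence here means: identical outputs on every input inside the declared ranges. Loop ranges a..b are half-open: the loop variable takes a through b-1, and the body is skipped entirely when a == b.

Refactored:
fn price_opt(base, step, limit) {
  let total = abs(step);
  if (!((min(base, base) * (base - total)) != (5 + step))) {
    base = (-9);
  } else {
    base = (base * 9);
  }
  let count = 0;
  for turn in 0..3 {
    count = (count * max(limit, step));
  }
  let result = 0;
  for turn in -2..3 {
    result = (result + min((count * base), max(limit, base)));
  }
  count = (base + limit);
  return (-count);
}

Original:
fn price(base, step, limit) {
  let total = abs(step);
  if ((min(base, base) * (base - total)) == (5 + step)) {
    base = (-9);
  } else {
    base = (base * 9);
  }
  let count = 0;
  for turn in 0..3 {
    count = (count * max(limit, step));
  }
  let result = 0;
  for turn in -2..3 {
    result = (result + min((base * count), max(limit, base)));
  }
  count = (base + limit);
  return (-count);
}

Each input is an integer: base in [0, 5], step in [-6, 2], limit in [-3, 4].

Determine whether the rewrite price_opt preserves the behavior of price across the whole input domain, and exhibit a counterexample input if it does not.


Although comparison usage differs, and boolean connective usage differs, 432/432 inputs agree.
verdict: equivalent
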